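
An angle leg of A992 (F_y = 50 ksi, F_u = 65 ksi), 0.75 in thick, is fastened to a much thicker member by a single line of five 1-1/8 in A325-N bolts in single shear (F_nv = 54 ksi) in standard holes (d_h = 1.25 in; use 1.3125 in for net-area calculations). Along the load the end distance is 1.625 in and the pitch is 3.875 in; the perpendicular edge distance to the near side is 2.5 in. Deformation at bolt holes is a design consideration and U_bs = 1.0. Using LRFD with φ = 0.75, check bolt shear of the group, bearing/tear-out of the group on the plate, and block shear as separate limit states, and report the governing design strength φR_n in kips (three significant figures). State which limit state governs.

201 kips (bolt shear governs)

Bolt shear: A_b = π·1.125²/4 = 0.994 in²; R_n = 54 × 0.994 × 5 × 1 = 268.4 kips → 0.75 × 268.4 = 201 kips.
Bearing: edge l_c = 1, r_n = 58.5 kips; interior l_c = 2.625, r_n = 131.6 kips; R_n = 58.5 + 4·131.6 = 585 kips → 439 kips.
Block shear: A_gv = 12.84, A_nv = 8.414, A_nt = 1.383 in²; R_n = min(0.6F_uA_nv, 0.6F_yA_gv) + U_bs·F_u·A_nt = 418 kips → 314 kips.
Bolt shear governs: 201 kips.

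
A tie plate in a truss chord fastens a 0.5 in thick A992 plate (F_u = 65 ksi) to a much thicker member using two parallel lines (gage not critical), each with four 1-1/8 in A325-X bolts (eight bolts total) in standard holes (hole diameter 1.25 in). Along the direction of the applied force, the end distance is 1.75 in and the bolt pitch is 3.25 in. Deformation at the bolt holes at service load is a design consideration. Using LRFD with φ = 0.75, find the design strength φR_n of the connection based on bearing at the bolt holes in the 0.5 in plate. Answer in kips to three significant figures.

417 kips

Per bolt r_n = 1.2 l_c t F_u ≤ 2.4 d t F_u; upper limit = 2.4 × 1.125 × 0.5 × 65 = 87.75 kips.
Edge bolt: l_c = 1.75 − 1.25/2 = 1.125 in → 1.2 × 1.125 × 0.5 × 65 = 43.87 → r_n = 43.87 kips.
Interior bolts: l_c = 3.25 − 1.25 = 2 in → 1.2 × 2 × 0.5 × 65 = 78 → r_n = 78 kips.
R_n = 2 × 43.87 + 6 × 78 = 555.8 kips.
Design strength φR_n = 0.75 × 555.8 = 417 kips.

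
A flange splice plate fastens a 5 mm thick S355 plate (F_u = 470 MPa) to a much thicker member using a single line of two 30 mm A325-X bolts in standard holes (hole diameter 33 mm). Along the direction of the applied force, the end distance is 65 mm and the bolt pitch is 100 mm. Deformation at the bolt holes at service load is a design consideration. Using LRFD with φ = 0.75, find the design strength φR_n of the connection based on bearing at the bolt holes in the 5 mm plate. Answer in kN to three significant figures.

Per bolt r_n = 1.2 l_c t F_u ≤ 2.4 d t F_u; upper limit = 2.4 × 30 × 5 × 470 / 1000 = 169.2 kN.
Edge bolt: l_c = 65 − 33/2 = 48.5 mm → 1.2 × 48.5 × 5 × 470 / 1000 = 136.8 → r_n = 136.8 kN.
Interior bolts: l_c = 100 − 33 = 67 mm → 1.2 × 67 × 5 × 470 / 1000 = 188.9 → r_n = 169.2 kN.
R_n = 1 × 136.8 + 1 × 169.2 = 306 kN.
Design strength φR_n = 0.75 × 306 = 229 kN.

229 kN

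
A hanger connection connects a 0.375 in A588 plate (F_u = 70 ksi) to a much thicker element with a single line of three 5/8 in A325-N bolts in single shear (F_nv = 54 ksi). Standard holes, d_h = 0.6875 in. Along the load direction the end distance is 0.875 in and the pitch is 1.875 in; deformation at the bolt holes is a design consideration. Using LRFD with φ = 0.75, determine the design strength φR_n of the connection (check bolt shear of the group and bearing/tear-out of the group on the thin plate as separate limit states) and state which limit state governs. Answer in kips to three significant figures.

37.3 kips (bolt shear governs)

Bolt shear: A_b = π·0.625²/4 = 0.3068 in²; R_n = 54 × 0.3068 × 3 × 1 = 49.7 kips → 0.75 × 49.7 = 37.3 kips.
Bearing (1.2 l_c t F_u ≤ 2.4 d t F_u): upper limit = 2.4·0.625·0.375·70 = 39.38 kips.
  Edge l_c = 0.875 − 0.6875/2 = 0.5312 → r_n = 16.73 kips; interior l_c = 1.875 − 0.6875 = 1.188 → r_n = 37.41 kips.
  R_n,bearing = 1·16.73 + 2·37.41 = 91.55 kips → 0.75 × 91.55 = 68.7 kips.
Bolt shear governs: 37.3 kips.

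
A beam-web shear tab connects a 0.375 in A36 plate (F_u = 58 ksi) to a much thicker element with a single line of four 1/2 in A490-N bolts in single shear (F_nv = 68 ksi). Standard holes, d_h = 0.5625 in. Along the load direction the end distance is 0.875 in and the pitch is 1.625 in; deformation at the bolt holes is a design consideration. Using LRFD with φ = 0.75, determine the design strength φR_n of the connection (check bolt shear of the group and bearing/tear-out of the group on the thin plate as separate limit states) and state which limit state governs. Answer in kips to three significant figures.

40.1 kips (bolt shear governs)

Bolt shear: A_b = π·0.5²/4 = 0.1963 in²; R_n = 68 × 0.1963 × 4 × 1 = 53.41 kips → 0.75 × 53.41 = 40.1 kips.
Bearing (1.2 l_c t F_u ≤ 2.4 d t F_u): upper limit = 2.4·0.5·0.375·58 = 26.1 kips.
  Edge l_c = 0.875 − 0.5625/2 = 0.5938 → r_n = 15.5 kips; interior l_c = 1.625 − 0.5625 = 1.062 → r_n = 26.1 kips.
  R_n,bearing = 1·15.5 + 3·26.1 = 93.8 kips → 0.75 × 93.8 = 70.3 kips.
Bolt shear governs: 40.1 kips.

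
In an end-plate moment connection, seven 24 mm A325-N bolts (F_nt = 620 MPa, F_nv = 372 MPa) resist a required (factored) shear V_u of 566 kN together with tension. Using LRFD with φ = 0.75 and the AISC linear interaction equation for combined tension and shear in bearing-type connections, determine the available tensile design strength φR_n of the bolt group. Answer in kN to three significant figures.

A_b = π·24²/4 = 452.4 mm²; f_rv = 566 × 1000 / (7 × 452.4) = 178.7 MPa.
F'_nt = 1.3 F_nt − (F_nt / φF_nv) f_rv = 1.3·620 − (620/(0.75·372))·178.7 = 408.8 MPa, capped at F_nt → F'_nt = 408.8 MPa.
R_n = F'_nt · A_b · n = 408.8 × 452.4 × 7 / 1000 = 1295 kN.
Design strength φR_n = 0.75 × 1295 = 971 kN.

971 kN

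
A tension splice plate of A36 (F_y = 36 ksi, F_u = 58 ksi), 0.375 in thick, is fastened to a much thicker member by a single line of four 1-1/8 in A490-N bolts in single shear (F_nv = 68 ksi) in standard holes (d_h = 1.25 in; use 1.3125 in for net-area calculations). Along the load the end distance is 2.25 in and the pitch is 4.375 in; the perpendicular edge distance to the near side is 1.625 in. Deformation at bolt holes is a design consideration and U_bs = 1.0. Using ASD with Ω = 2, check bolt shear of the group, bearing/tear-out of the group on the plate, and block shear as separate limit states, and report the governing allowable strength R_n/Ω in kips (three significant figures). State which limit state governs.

Bolt shear: A_b = π·1.125²/4 = 0.994 in²; R_n = 68 × 0.994 × 4 × 1 = 270.4 kips → 270.4 / 2 = 135 kips.
Bearing: edge l_c = 1.625, r_n = 42.41 kips; interior l_c = 3.125, r_n = 58.72 kips; R_n = 42.41 + 3·58.72 = 218.6 kips → 109 kips.
Block shear: A_gv = 5.766, A_nv = 4.043, A_nt = 0.3633 in²; R_n = min(0.6F_uA_nv, 0.6F_yA_gv) + U_bs·F_u·A_nt = 145.6 kips → 72.8 kips.
Block shear governs: 72.8 kips.

72.8 kips (block shear governs)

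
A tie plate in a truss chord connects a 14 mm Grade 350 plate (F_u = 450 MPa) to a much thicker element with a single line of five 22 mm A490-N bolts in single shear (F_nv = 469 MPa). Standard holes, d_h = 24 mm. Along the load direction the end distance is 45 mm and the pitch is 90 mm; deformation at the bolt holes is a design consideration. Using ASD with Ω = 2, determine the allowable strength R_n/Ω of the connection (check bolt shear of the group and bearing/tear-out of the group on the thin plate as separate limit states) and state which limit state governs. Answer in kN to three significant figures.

446 kN (bolt shear governs)

Bolt shear: A_b = π·22²/4 = 380.1 mm²; R_n = 469 × 380.1 × 5 × 1 / 1000 = 891.4 kN → 891.4 / 2 = 446 kN.
Bearing (1.2 l_c t F_u ≤ 2.4 d t F_u): upper limit = 2.4·22·14·450 / 1000 = 332.6 kN.
  Edge l_c = 45 − 24/2 = 33 → r_n = 249.5 kN; interior l_c = 90 − 24 = 66 → r_n = 332.6 kN.
  R_n,bearing = 1·249.5 + 4·332.6 = 1580 kN → 1580 / 2 = 790 kN.
Bolt shear governs: 446 kN.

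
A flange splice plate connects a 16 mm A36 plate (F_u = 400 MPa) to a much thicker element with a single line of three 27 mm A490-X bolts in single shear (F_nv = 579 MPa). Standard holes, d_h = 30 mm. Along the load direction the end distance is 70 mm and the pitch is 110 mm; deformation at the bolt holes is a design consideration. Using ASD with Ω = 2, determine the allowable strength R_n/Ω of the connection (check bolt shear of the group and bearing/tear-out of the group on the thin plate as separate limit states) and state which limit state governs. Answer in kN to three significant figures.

Bolt shear: A_b = π·27²/4 = 572.6 mm²; R_n = 579 × 572.6 × 3 × 1 / 1000 = 994.5 kN → 994.5 / 2 = 497 kN.
Bearing (1.2 l_c t F_u ≤ 2.4 d t F_u): upper limit = 2.4·27·16·400 / 1000 = 414.7 kN.
  Edge l_c = 70 − 30/2 = 55 → r_n = 414.7 kN; interior l_c = 110 − 30 = 80 → r_n = 414.7 kN.
  R_n,bearing = 1·414.7 + 2·414.7 = 1244 kN → 1244 / 2 = 622 kN.
Bolt shear governs: 497 kN.

497 kN (bolt shear governs)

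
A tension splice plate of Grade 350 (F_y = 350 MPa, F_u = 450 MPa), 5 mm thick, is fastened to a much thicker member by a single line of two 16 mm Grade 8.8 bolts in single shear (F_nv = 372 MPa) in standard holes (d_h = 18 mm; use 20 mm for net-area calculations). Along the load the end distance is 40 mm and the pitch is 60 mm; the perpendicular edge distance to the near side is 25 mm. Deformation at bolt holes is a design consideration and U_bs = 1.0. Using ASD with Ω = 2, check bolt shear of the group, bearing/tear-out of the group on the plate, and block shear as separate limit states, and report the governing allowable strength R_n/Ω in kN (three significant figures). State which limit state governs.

64.1 kN (block shear governs)

Bolt shear: A_b = π·16²/4 = 201.1 mm²; R_n = 372 × 201.1 × 2 × 1 / 1000 = 149.6 kN → 149.6 / 2 = 74.8 kN.
Bearing: edge l_c = 31, r_n = 83.7 kN; interior l_c = 42, r_n = 86.4 kN; R_n = 83.7 + 1·86.4 = 170.1 kN → 85 kN.
Block shear: A_gv = 500, A_nv = 350, A_nt = 75 mm²; R_n = min(0.6F_uA_nv, 0.6F_yA_gv) + U_bs·F_u·A_nt = 128.2 kN → 64.1 kN.
Block shear governs: 64.1 kN.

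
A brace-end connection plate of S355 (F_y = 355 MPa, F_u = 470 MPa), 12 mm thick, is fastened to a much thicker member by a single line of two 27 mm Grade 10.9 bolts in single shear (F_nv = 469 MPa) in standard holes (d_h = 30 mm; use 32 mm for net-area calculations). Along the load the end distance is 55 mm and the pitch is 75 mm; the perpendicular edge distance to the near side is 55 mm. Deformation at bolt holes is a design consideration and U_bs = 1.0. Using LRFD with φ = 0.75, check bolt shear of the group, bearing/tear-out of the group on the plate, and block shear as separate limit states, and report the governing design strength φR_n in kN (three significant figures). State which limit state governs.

373 kN (block shear governs)

Bolt shear: A_b = π·27²/4 = 572.6 mm²; R_n = 469 × 572.6 × 2 × 1 / 1000 = 537.1 kN → 0.75 × 537.1 = 403 kN.
Bearing: edge l_c = 40, r_n = 270.7 kN; interior l_c = 45, r_n = 304.6 kN; R_n = 270.7 + 1·304.6 = 575.3 kN → 431 kN.
Block shear: A_gv = 1560, A_nv = 984, A_nt = 468 mm²; R_n = min(0.6F_uA_nv, 0.6F_yA_gv) + U_bs·F_u·A_nt = 497.4 kN → 373 kN.
Block shear governs: 373 kN.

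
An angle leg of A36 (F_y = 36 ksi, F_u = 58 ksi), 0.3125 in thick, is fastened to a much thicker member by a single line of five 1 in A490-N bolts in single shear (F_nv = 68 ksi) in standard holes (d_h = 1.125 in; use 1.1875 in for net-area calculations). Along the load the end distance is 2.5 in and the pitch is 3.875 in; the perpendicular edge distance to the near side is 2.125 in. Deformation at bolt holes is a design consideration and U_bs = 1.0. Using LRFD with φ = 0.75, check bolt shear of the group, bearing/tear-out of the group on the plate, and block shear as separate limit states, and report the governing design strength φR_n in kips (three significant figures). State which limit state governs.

Bolt shear: A_b = π·1²/4 = 0.7854 in²; R_n = 68 × 0.7854 × 5 × 1 = 267 kips → 0.75 × 267 = 200 kips.
Bearing: edge l_c = 1.938, r_n = 42.14 kips; interior l_c = 2.75, r_n = 43.5 kips; R_n = 42.14 + 4·43.5 = 216.1 kips → 162 kips.
Block shear: A_gv = 5.625, A_nv = 3.955, A_nt = 0.4785 in²; R_n = min(0.6F_uA_nv, 0.6F_yA_gv) + U_bs·F_u·A_nt = 149.3 kips → 112 kips.
Block shear governs: 112 kips.

112 kips (block shear governs)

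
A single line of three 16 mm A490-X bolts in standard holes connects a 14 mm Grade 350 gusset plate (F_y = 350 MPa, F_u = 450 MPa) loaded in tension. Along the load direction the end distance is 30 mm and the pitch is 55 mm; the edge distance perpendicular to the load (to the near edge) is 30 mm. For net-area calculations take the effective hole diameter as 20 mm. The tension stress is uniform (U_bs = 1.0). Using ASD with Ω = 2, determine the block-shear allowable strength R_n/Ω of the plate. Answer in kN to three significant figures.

Shear plane L_v = 30 + 2·55 = 140 mm; A_gv = 140 × 14 = 1960 mm².
A_nv = (140 − 2.5·20) × 14 = 1260 mm².
A_nt = (30 − 0.5·20) × 14 = 280 mm².
0.6 F_u A_nv = 340.2 kN; 0.6 F_y A_gv = 411.6 kN → shear rupture governs the shear term.
R_n = 340.2 + 1.0 × 450 × 280 / 1000 = 466.2 kN.
Allowable strength R_n/Ω = 466.2 / 2 = 233 kN.

233 kN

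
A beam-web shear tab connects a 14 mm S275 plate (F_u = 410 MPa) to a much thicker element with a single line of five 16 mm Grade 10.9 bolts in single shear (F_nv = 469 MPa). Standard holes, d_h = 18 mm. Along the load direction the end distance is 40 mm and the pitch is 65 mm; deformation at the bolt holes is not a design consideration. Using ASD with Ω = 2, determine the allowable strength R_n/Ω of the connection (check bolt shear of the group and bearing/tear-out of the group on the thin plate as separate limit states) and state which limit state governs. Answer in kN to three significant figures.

236 kN (bolt shear governs)

Bolt shear: A_b = π·16²/4 = 201.1 mm²; R_n = 469 × 201.1 × 5 × 1 / 1000 = 471.5 kN → 471.5 / 2 = 236 kN.
Bearing (1.5 l_c t F_u ≤ 3.0 d t F_u): upper limit = 3.0·16·14·410 / 1000 = 275.5 kN.
  Edge l_c = 40 − 18/2 = 31 → r_n = 266.9 kN; interior l_c = 65 − 18 = 47 → r_n = 275.5 kN.
  R_n,bearing = 1·266.9 + 4·275.5 = 1369 kN → 1369 / 2 = 684 kN.
Bolt shear governs: 236 kN.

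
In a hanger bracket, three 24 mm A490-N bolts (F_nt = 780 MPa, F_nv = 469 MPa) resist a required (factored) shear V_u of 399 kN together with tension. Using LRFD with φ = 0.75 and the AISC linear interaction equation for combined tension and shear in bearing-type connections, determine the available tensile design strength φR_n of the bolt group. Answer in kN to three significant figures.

A_b = π·24²/4 = 452.4 mm²; f_rv = 399 × 1000 / (3 × 452.4) = 294 MPa.
F'_nt = 1.3 F_nt − (F_nt / φF_nv) f_rv = 1.3·780 − (780/(0.75·469))·294 = 362.1 MPa, capped at F_nt → F'_nt = 362.1 MPa.
R_n = F'_nt · A_b · n = 362.1 × 452.4 × 3 / 1000 = 491.4 kN.
Design strength φR_n = 0.75 × 491.4 = 369 kN.

369 kN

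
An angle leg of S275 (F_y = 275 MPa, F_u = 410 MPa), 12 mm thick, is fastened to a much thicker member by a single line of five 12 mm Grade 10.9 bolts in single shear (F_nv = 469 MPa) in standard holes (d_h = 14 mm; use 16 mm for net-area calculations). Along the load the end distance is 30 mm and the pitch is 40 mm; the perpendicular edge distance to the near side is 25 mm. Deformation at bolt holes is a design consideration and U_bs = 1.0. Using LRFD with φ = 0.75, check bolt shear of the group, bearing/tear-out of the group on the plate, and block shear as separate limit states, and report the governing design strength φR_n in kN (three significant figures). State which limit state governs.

Bolt shear: A_b = π·12²/4 = 113.1 mm²; R_n = 469 × 113.1 × 5 × 1 / 1000 = 265.2 kN → 0.75 × 265.2 = 199 kN.
Bearing: edge l_c = 23, r_n = 135.8 kN; interior l_c = 26, r_n = 141.7 kN; R_n = 135.8 + 4·141.7 = 702.6 kN → 527 kN.
Block shear: A_gv = 2280, A_nv = 1416, A_nt = 204 mm²; R_n = min(0.6F_uA_nv, 0.6F_yA_gv) + U_bs·F_u·A_nt = 432 kN → 324 kN.
Bolt shear governs: 199 kN.

199 kN (bolt shear governs)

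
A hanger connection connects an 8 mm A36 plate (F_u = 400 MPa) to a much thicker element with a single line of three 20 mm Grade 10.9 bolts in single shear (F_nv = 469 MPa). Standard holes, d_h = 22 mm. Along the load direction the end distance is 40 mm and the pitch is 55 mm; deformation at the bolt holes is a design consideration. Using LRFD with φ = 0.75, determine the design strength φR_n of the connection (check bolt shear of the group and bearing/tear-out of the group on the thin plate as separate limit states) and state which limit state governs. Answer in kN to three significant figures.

274 kN (bearing governs)

Bolt shear: A_b = π·20²/4 = 314.2 mm²; R_n = 469 × 314.2 × 3 × 1 / 1000 = 442 kN → 0.75 × 442 = 332 kN.
Bearing (1.2 l_c t F_u ≤ 2.4 d t F_u): upper limit = 2.4·20·8·400 / 1000 = 153.6 kN.
  Edge l_c = 40 − 22/2 = 29 → r_n = 111.4 kN; interior l_c = 55 − 22 = 33 → r_n = 126.7 kN.
  R_n,bearing = 1·111.4 + 2·126.7 = 364.8 kN → 0.75 × 364.8 = 274 kN.
Bearing governs: 274 kN.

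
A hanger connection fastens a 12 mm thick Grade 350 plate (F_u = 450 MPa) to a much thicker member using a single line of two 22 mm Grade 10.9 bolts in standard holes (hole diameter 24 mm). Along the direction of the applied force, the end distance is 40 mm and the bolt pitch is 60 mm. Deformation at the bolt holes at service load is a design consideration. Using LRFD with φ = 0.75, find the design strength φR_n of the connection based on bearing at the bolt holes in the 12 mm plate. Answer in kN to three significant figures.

Per bolt r_n = 1.2 l_c t F_u ≤ 2.4 d t F_u; upper limit = 2.4 × 22 × 12 × 450 / 1000 = 285.1 kN.
Edge bolt: l_c = 40 − 24/2 = 28 mm → 1.2 × 28 × 12 × 450 / 1000 = 181.4 → r_n = 181.4 kN.
Interior bolts: l_c = 60 − 24 = 36 mm → 1.2 × 36 × 12 × 450 / 1000 = 233.3 → r_n = 233.3 kN.
R_n = 1 × 181.4 + 1 × 233.3 = 414.7 kN.
Design strength φR_n = 0.75 × 414.7 = 311 kN.

311 kN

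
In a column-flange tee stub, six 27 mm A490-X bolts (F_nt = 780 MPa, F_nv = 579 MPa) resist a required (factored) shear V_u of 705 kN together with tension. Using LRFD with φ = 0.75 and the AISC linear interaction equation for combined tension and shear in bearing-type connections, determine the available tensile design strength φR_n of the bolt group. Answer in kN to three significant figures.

1660 kN

A_b = π·27²/4 = 572.6 mm²; f_rv = 705 × 1000 / (6 × 572.6) = 205.2 MPa.
F'_nt = 1.3 F_nt − (F_nt / φF_nv) f_rv = 1.3·780 − (780/(0.75·579))·205.2 = 645.4 MPa, capped at F_nt → F'_nt = 645.4 MPa.
R_n = F'_nt · A_b · n = 645.4 × 572.6 × 6 / 1000 = 2217 kN.
Design strength φR_n = 0.75 × 2217 = 1660 kN.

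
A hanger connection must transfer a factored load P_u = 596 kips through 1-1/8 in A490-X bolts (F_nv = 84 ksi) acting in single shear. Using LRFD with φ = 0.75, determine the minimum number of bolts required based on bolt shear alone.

A_b = π·1.125²/4 = 0.994 in².
Per-bolt design strength φR_n = 0.75 × 84 × 0.994 × 1 = 62.62 kips.
n ≥ 596 / 62.62 = 9.517 → use 10 bolts.

10 bolts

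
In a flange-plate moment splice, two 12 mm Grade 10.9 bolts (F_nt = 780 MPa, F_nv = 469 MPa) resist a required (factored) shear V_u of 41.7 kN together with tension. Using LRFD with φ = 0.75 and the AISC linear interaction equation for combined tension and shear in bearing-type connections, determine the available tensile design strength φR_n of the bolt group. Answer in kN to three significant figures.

103 kN

A_b = π·12²/4 = 113.1 mm²; f_rv = 41.7 × 1000 / (2 × 113.1) = 184.4 MPa.
F'_nt = 1.3 F_nt − (F_nt / φF_nv) f_rv = 1.3·780 − (780/(0.75·469))·184.4 = 605.2 MPa, capped at F_nt → F'_nt = 605.2 MPa.
R_n = F'_nt · A_b · n = 605.2 × 113.1 × 2 / 1000 = 136.9 kN.
Design strength φR_n = 0.75 × 136.9 = 103 kN.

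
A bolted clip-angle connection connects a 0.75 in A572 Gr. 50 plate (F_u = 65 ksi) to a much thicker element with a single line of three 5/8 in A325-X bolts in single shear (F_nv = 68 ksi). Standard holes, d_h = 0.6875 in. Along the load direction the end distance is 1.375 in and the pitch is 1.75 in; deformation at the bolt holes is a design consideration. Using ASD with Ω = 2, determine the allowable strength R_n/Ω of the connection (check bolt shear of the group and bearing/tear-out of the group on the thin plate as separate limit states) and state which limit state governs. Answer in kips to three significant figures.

31.3 kips (bolt shear governs)

Bolt shear: A_b = π·0.625²/4 = 0.3068 in²; R_n = 68 × 0.3068 × 3 × 1 = 62.59 kips → 62.59 / 2 = 31.3 kips.
Bearing (1.2 l_c t F_u ≤ 2.4 d t F_u): upper limit = 2.4·0.625·0.75·65 = 73.12 kips.
  Edge l_c = 1.375 − 0.6875/2 = 1.031 → r_n = 60.33 kips; interior l_c = 1.75 − 0.6875 = 1.062 → r_n = 62.16 kips.
  R_n,bearing = 1·60.33 + 2·62.16 = 184.6 kips → 184.6 / 2 = 92.3 kips.
Bolt shear governs: 31.3 kips.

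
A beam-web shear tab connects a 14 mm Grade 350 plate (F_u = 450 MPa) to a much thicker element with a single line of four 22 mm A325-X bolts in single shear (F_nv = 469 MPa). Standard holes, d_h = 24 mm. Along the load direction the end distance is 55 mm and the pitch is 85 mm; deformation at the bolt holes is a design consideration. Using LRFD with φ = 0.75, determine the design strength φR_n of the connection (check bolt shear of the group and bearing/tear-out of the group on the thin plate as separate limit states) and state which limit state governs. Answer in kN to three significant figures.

Bolt shear: A_b = π·22²/4 = 380.1 mm²; R_n = 469 × 380.1 × 4 × 1 / 1000 = 713.1 kN → 0.75 × 713.1 = 535 kN.
Bearing (1.2 l_c t F_u ≤ 2.4 d t F_u): upper limit = 2.4·22·14·450 / 1000 = 332.6 kN.
  Edge l_c = 55 − 24/2 = 43 → r_n = 325.1 kN; interior l_c = 85 − 24 = 61 → r_n = 332.6 kN.
  R_n,bearing = 1·325.1 + 3·332.6 = 1323 kN → 0.75 × 1323 = 992 kN.
Bolt shear governs: 535 kN.

535 kN (bolt shear governs)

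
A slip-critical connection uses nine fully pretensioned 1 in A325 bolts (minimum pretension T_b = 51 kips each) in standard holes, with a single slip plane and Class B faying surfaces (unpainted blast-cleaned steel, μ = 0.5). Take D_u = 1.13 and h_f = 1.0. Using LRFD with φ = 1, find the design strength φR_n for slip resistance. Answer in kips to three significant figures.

R_n = μ · D_u · h_f · T_b · n_s · n_b = 0.5 × 1.13 × 1.0 × 51 × 1 × 9 = 259.3 kips.
Design strength φR_n = 1 × 259.3 = 259 kips.

259 kips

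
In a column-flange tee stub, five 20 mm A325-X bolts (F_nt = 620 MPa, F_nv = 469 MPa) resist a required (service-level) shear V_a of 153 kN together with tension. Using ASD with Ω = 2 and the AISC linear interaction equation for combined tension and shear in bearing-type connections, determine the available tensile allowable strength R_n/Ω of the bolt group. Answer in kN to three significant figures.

431 kN

A_b = π·20²/4 = 314.2 mm²; f_rv = 153 × 1000 / (5 × 314.2) = 97.4 MPa.
F'_nt = 1.3 F_nt − (Ω F_nt / F_nv) f_rv = 1.3·620 − (2·620/469)·97.4 = 548.5 MPa, capped at F_nt → F'_nt = 548.5 MPa.
R_n = F'_nt · A_b · n = 548.5 × 314.2 × 5 / 1000 = 861.5 kN.
Allowable strength R_n/Ω = 861.5 / 2 = 431 kN.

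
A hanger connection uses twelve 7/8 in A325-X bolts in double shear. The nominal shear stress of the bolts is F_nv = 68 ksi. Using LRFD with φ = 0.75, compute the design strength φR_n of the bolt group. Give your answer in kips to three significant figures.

736 kips

A_b = π × 0.875² / 4 = 0.6013 in².
R_n = F_nv · A_b · n · n_s = 68 × 0.6013 × 12 × 2 = 981.4 kips.
Design strength φR_n = 0.75 × 981.4 = 736 kips.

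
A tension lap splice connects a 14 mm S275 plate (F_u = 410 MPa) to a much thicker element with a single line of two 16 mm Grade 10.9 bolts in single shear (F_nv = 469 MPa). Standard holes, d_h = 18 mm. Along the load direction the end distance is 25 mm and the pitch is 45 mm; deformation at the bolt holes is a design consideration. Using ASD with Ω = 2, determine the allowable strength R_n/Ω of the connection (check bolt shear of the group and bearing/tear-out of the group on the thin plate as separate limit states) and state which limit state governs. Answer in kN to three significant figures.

94.3 kN (bolt shear governs)

Bolt shear: A_b = π·16²/4 = 201.1 mm²; R_n = 469 × 201.1 × 2 × 1 / 1000 = 188.6 kN → 188.6 / 2 = 94.3 kN.
Bearing (1.2 l_c t F_u ≤ 2.4 d t F_u): upper limit = 2.4·16·14·410 / 1000 = 220.4 kN.
  Edge l_c = 25 − 18/2 = 16 → r_n = 110.2 kN; interior l_c = 45 − 18 = 27 → r_n = 186 kN.
  R_n,bearing = 1·110.2 + 1·186 = 296.2 kN → 296.2 / 2 = 148 kN.
Bolt shear governs: 94.3 kN.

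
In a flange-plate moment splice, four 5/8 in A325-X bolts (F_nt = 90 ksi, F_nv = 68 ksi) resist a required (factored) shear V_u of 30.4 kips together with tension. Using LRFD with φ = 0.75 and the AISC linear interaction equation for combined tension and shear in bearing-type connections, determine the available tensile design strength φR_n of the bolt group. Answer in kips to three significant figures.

67.5 kips

A_b = π·0.625²/4 = 0.3068 in²; f_rv = 30.4 / (4 × 0.3068) = 24.77 ksi.
F'_nt = 1.3 F_nt − (F_nt / φF_nv) f_rv = 1.3·90 − (90/(0.75·68))·24.77 = 73.28 ksi, capped at F_nt → F'_nt = 73.28 ksi.
R_n = F'_nt · A_b · n = 73.28 × 0.3068 × 4 = 89.93 kips.
Design strength φR_n = 0.75 × 89.93 = 67.5 kips.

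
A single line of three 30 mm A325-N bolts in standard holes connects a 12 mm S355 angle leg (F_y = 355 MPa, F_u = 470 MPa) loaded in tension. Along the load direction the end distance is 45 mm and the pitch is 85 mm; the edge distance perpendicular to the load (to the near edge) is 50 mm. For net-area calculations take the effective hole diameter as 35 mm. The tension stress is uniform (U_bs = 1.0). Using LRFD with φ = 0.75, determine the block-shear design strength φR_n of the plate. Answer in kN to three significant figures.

Shear plane L_v = 45 + 2·85 = 215 mm; A_gv = 215 × 12 = 2580 mm².
A_nv = (215 − 2.5·35) × 12 = 1530 mm².
A_nt = (50 − 0.5·35) × 12 = 390 mm².
0.6 F_u A_nv = 431.5 kN; 0.6 F_y A_gv = 549.5 kN → shear rupture governs the shear term.
R_n = 431.5 + 1.0 × 470 × 390 / 1000 = 614.8 kN.
Design strength φR_n = 0.75 × 614.8 = 461 kN.

461 kN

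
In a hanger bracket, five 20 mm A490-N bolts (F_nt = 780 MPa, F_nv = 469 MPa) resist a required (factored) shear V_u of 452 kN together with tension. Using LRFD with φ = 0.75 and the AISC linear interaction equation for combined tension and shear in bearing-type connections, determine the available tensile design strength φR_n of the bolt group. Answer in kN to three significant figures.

A_b = π·20²/4 = 314.2 mm²; f_rv = 452 × 1000 / (5 × 314.2) = 287.8 MPa.
F'_nt = 1.3 F_nt − (F_nt / φF_nv) f_rv = 1.3·780 − (780/(0.75·469))·287.8 = 375.9 MPa, capped at F_nt → F'_nt = 375.9 MPa.
R_n = F'_nt · A_b · n = 375.9 × 314.2 × 5 / 1000 = 590.5 kN.
Design strength φR_n = 0.75 × 590.5 = 443 kN.

443 kN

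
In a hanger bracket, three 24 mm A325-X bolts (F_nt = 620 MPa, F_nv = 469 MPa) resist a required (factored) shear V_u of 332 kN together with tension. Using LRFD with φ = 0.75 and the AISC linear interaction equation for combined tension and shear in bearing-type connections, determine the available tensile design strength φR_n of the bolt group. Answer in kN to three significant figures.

A_b = π·24²/4 = 452.4 mm²; f_rv = 332 × 1000 / (3 × 452.4) = 244.6 MPa.
F'_nt = 1.3 F_nt − (F_nt / φF_nv) f_rv = 1.3·620 − (620/(0.75·469))·244.6 = 374.8 MPa, capped at F_nt → F'_nt = 374.8 MPa.
R_n = F'_nt · A_b · n = 374.8 × 452.4 × 3 / 1000 = 508.7 kN.
Design strength φR_n = 0.75 × 508.7 = 382 kN.

382 kN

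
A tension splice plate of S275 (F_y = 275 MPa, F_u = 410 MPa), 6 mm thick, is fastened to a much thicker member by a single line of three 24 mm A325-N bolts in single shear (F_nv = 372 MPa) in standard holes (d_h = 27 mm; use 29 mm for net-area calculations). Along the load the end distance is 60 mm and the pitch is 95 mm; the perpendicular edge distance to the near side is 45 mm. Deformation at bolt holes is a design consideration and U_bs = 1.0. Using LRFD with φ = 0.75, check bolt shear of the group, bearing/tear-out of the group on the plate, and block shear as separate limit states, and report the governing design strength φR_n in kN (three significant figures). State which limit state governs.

Bolt shear: A_b = π·24²/4 = 452.4 mm²; R_n = 372 × 452.4 × 3 × 1 / 1000 = 504.9 kN → 0.75 × 504.9 = 379 kN.
Bearing: edge l_c = 46.5, r_n = 137.3 kN; interior l_c = 68, r_n = 141.7 kN; R_n = 137.3 + 2·141.7 = 420.7 kN → 315 kN.
Block shear: A_gv = 1500, A_nv = 1065, A_nt = 183 mm²; R_n = min(0.6F_uA_nv, 0.6F_yA_gv) + U_bs·F_u·A_nt = 322.5 kN → 242 kN.
Block shear governs: 242 kN.

242 kN (block shear governs)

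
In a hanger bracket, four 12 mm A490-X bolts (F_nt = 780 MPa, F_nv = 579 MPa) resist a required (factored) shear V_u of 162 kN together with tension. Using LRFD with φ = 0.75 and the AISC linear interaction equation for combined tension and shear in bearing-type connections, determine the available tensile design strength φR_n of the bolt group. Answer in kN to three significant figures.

A_b = π·12²/4 = 113.1 mm²; f_rv = 162 × 1000 / (4 × 113.1) = 358.1 MPa.
F'_nt = 1.3 F_nt − (F_nt / φF_nv) f_rv = 1.3·780 − (780/(0.75·579))·358.1 = 370.8 MPa, capped at F_nt → F'_nt = 370.8 MPa.
R_n = F'_nt · A_b · n = 370.8 × 113.1 × 4 / 1000 = 167.7 kN.
Design strength φR_n = 0.75 × 167.7 = 126 kN.

126 kN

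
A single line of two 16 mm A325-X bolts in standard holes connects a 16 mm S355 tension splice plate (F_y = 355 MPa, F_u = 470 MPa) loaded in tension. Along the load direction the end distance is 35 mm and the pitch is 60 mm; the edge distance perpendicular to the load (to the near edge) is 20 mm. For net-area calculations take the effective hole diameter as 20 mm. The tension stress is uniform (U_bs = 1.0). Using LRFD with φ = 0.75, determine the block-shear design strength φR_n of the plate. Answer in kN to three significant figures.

Shear plane L_v = 35 + 1·60 = 95 mm; A_gv = 95 × 16 = 1520 mm².
A_nv = (95 − 1.5·20) × 16 = 1040 mm².
A_nt = (20 − 0.5·20) × 16 = 160 mm².
0.6 F_u A_nv = 293.3 kN; 0.6 F_y A_gv = 323.8 kN → shear rupture governs the shear term.
R_n = 293.3 + 1.0 × 470 × 160 / 1000 = 368.5 kN.
Design strength φR_n = 0.75 × 368.5 = 276 kN.

276 kN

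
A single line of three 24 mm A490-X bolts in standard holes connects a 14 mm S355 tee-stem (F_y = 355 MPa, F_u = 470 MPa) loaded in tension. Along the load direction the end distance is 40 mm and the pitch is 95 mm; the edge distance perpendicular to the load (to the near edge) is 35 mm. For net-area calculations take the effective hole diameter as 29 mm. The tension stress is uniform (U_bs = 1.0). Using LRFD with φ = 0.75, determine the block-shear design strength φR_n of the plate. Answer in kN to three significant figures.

Shear plane L_v = 40 + 2·95 = 230 mm; A_gv = 230 × 14 = 3220 mm².
A_nv = (230 − 2.5·29) × 14 = 2205 mm².
A_nt = (35 − 0.5·29) × 14 = 287 mm².
0.6 F_u A_nv = 621.8 kN; 0.6 F_y A_gv = 685.9 kN → shear rupture governs the shear term.
R_n = 621.8 + 1.0 × 470 × 287 / 1000 = 756.7 kN.
Design strength φR_n = 0.75 × 756.7 = 568 kN.

568 kN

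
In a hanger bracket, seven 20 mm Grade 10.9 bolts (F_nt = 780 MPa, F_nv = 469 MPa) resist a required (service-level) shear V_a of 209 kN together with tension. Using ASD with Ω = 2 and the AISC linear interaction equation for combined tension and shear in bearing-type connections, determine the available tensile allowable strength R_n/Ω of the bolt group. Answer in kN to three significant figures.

767 kN

A_b = π·20²/4 = 314.2 mm²; f_rv = 209 × 1000 / (7 × 314.2) = 95.04 MPa.
F'_nt = 1.3 F_nt − (Ω F_nt / F_nv) f_rv = 1.3·780 − (2·780/469)·95.04 = 697.9 MPa, capped at F_nt → F'_nt = 697.9 MPa.
R_n = F'_nt · A_b · n = 697.9 × 314.2 × 7 / 1000 = 1535 kN.
Allowable strength R_n/Ω = 1535 / 2 = 767 kN.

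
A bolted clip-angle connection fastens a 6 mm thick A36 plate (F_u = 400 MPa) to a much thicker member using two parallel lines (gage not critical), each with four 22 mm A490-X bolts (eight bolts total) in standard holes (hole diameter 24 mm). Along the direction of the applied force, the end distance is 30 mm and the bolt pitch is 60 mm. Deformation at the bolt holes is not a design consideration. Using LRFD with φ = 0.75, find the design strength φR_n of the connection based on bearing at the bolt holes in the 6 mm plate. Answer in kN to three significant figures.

680 kN

Per bolt r_n = 1.5 l_c t F_u ≤ 3.0 d t F_u; upper limit = 3.0 × 22 × 6 × 400 / 1000 = 158.4 kN.
Edge bolt: l_c = 30 − 24/2 = 18 mm → 1.5 × 18 × 6 × 400 / 1000 = 64.8 → r_n = 64.8 kN.
Interior bolts: l_c = 60 − 24 = 36 mm → 1.5 × 36 × 6 × 400 / 1000 = 129.6 → r_n = 129.6 kN.
R_n = 2 × 64.8 + 6 × 129.6 = 907.2 kN.
Design strength φR_n = 0.75 × 907.2 = 680 kN.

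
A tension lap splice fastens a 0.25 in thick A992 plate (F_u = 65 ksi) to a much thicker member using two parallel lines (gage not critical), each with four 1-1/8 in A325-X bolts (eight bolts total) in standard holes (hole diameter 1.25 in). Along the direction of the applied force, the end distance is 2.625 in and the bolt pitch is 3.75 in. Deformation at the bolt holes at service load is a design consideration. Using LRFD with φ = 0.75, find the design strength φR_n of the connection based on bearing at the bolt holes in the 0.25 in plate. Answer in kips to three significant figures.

Per bolt r_n = 1.2 l_c t F_u ≤ 2.4 d t F_u; upper limit = 2.4 × 1.125 × 0.25 × 65 = 43.87 kips.
Edge bolt: l_c = 2.625 − 1.25/2 = 2 in → 1.2 × 2 × 0.25 × 65 = 39 → r_n = 39 kips.
Interior bolts: l_c = 3.75 − 1.25 = 2.5 in → 1.2 × 2.5 × 0.25 × 65 = 48.75 → r_n = 43.87 kips.
R_n = 2 × 39 + 6 × 43.87 = 341.2 kips.
Design strength φR_n = 0.75 × 341.2 = 256 kips.

256 kips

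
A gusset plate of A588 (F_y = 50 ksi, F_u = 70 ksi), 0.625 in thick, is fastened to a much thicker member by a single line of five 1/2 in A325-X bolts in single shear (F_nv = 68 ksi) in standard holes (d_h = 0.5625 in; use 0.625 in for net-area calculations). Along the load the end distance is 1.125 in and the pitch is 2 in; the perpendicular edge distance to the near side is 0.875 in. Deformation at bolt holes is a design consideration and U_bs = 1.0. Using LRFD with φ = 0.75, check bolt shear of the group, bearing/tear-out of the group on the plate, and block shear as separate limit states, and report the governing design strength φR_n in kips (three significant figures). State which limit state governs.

50.1 kips (bolt shear governs)

Bolt shear: A_b = π·0.5²/4 = 0.1963 in²; R_n = 68 × 0.1963 × 5 × 1 = 66.76 kips → 0.75 × 66.76 = 50.1 kips.
Bearing: edge l_c = 0.8438, r_n = 44.3 kips; interior l_c = 1.438, r_n = 52.5 kips; R_n = 44.3 + 4·52.5 = 254.3 kips → 191 kips.
Block shear: A_gv = 5.703, A_nv = 3.945, A_nt = 0.3516 in²; R_n = min(0.6F_uA_nv, 0.6F_yA_gv) + U_bs·F_u·A_nt = 190.3 kips → 143 kips.
Bolt shear governs: 50.1 kips.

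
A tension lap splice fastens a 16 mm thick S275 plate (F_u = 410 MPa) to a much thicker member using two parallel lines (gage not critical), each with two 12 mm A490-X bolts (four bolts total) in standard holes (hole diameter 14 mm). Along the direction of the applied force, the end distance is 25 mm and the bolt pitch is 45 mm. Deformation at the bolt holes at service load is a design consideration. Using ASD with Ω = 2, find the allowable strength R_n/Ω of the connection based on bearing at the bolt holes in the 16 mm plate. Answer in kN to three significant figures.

Per bolt r_n = 1.2 l_c t F_u ≤ 2.4 d t F_u; upper limit = 2.4 × 12 × 16 × 410 / 1000 = 188.9 kN.
Edge bolt: l_c = 25 − 14/2 = 18 mm → 1.2 × 18 × 16 × 410 / 1000 = 141.7 → r_n = 141.7 kN.
Interior bolts: l_c = 45 − 14 = 31 mm → 1.2 × 31 × 16 × 410 / 1000 = 244 → r_n = 188.9 kN.
R_n = 2 × 141.7 + 2 × 188.9 = 661.2 kN.
Allowable strength R_n/Ω = 661.2 / 2 = 331 kN.

331 kN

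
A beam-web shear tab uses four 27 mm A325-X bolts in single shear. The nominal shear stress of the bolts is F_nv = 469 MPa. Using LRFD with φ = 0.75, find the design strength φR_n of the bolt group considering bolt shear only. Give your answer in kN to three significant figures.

A_b = π × 27² / 4 = 572.6 mm².
R_n = F_nv · A_b · n · n_s = 469 × 572.6 × 4 × 1 / 1000 = 1074 kN.
Design strength φR_n = 0.75 × 1074 = 806 kN.

806 kN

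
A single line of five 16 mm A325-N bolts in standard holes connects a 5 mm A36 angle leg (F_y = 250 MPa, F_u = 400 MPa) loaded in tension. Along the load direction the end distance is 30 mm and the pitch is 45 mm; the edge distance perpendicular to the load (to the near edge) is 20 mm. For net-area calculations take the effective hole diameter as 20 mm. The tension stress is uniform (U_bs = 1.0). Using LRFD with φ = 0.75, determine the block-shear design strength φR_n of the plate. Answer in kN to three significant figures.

123 kN

Shear plane L_v = 30 + 4·45 = 210 mm; A_gv = 210 × 5 = 1050 mm².
A_nv = (210 − 4.5·20) × 5 = 600 mm².
A_nt = (20 − 0.5·20) × 5 = 50 mm².
0.6 F_u A_nv = 144 kN; 0.6 F_y A_gv = 157.5 kN → shear rupture governs the shear term.
R_n = 144 + 1.0 × 400 × 50 / 1000 = 164 kN.
Design strength φR_n = 0.75 × 164 = 123 kN.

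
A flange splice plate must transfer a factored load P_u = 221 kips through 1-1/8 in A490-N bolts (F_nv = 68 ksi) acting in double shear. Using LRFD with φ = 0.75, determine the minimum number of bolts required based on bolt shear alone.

A_b = π·1.125²/4 = 0.994 in².
Per-bolt design strength φR_n = 0.75 × 68 × 0.994 × 2 = 101.4 kips.
n ≥ 221 / 101.4 = 2.18 → use 3 bolts.

3 bolts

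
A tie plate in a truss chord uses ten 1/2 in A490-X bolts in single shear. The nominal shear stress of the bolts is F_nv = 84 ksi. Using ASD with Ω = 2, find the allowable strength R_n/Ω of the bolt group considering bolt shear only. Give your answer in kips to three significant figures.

A_b = π × 0.5² / 4 = 0.1963 in².
R_n = F_nv · A_b · n · n_s = 84 × 0.1963 × 10 × 1 = 164.9 kips.
Allowable strength R_n/Ω = 164.9 / 2 = 82.5 kips.

82.5 kips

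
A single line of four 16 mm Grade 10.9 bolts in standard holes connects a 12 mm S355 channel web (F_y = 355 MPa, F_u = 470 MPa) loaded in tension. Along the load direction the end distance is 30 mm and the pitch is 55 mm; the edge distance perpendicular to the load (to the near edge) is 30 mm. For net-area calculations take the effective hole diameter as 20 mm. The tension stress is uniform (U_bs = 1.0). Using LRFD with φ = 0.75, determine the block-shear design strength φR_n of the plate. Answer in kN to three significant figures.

402 kN

Shear plane L_v = 30 + 3·55 = 195 mm; A_gv = 195 × 12 = 2340 mm².
A_nv = (195 − 3.5·20) × 12 = 1500 mm².
A_nt = (30 − 0.5·20) × 12 = 240 mm².
0.6 F_u A_nv = 423 kN; 0.6 F_y A_gv = 498.4 kN → shear rupture governs the shear term.
R_n = 423 + 1.0 × 470 × 240 / 1000 = 535.8 kN.
Design strength φR_n = 0.75 × 535.8 = 402 kN.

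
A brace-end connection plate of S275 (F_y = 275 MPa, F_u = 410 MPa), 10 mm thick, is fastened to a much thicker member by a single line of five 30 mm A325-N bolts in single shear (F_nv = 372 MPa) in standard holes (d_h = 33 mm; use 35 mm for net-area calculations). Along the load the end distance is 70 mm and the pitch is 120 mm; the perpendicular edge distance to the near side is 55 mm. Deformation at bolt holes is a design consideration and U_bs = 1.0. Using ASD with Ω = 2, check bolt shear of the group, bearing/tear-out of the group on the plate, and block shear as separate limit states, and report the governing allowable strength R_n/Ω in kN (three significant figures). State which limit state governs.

531 kN (block shear governs)

Bolt shear: A_b = π·30²/4 = 706.9 mm²; R_n = 372 × 706.9 × 5 × 1 / 1000 = 1315 kN → 1315 / 2 = 657 kN.
Bearing: edge l_c = 53.5, r_n = 263.2 kN; interior l_c = 87, r_n = 295.2 kN; R_n = 263.2 + 4·295.2 = 1444 kN → 722 kN.
Block shear: A_gv = 5500, A_nv = 3925, A_nt = 375 mm²; R_n = min(0.6F_uA_nv, 0.6F_yA_gv) + U_bs·F_u·A_nt = 1061 kN → 531 kN.
Block shear governs: 531 kN.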